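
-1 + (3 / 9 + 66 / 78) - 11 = -422/39 = -10.82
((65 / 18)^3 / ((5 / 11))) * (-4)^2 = 1208350/729 = 1657.54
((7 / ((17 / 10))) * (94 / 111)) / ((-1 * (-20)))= 329/1887 = 0.17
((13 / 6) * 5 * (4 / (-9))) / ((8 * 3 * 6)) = -65/1944 = -0.03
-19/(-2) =19/2 = 9.50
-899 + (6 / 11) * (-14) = -9973/11 = -906.64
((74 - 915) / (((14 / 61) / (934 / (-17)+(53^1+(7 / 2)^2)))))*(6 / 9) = -35962001/1428 = -25183.47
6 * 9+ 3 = 57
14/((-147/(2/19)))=-4/399 = -0.01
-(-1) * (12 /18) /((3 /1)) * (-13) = -26/9 = -2.89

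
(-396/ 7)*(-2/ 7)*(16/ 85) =12672/4165 = 3.04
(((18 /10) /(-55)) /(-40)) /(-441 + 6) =-3/1595000 = 0.00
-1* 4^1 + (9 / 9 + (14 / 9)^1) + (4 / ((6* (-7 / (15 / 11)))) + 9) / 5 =1142/3465 = 0.33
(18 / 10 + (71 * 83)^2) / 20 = 86818627/50 = 1736372.54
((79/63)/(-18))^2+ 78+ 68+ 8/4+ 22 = 218618761/1285956 = 170.00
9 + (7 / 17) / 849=9.00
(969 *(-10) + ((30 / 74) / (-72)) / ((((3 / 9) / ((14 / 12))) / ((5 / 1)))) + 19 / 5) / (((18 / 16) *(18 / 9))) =-86014331/19980 = -4305.02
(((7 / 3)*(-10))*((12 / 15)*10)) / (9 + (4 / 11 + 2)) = -16.43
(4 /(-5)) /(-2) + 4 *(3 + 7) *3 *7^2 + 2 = 29412/5 = 5882.40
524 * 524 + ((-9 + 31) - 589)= 274009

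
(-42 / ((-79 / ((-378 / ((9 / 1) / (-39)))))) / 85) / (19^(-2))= 3698.49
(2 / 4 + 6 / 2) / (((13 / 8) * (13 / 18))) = 504/169 = 2.98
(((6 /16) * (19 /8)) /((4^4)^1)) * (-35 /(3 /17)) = -11305/16384 = -0.69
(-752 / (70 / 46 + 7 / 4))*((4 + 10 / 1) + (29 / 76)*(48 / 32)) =-19155320/5719 = -3349.42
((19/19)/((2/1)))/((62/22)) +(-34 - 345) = -23487/62 = -378.82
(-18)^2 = 324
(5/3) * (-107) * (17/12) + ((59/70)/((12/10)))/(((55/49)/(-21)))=-131561/495 = -265.78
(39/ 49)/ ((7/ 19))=741/343 = 2.16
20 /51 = 0.39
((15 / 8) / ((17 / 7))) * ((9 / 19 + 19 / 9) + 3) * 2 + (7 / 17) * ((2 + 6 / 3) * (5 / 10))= 36617/3876 = 9.45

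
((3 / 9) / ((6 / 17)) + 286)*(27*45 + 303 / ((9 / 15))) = 4441900/9 = 493544.44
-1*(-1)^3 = 1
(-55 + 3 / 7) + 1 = -375/7 = -53.57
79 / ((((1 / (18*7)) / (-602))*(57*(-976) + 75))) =665812/6173 = 107.86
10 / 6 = 5/3 = 1.67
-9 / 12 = -3/4 = -0.75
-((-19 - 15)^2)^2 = -1336336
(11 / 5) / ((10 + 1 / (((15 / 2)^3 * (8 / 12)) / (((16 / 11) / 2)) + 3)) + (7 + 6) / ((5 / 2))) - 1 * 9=-8394423/947956 = -8.86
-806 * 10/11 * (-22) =16120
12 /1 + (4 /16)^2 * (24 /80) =1923/160 = 12.02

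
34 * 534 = 18156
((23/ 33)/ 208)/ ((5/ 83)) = 1909/34320 = 0.06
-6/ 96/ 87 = -1/1392 = 0.00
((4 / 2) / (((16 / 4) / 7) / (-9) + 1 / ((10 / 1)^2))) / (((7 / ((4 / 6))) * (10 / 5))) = -1.78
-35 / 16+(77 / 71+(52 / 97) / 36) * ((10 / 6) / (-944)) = -384325405/175535856 = -2.19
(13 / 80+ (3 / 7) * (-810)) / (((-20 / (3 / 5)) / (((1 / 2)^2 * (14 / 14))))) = 582927/224000 = 2.60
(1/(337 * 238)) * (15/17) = 15/1363502 = 0.00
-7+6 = -1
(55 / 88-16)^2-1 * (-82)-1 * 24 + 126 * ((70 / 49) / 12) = 19801/64 = 309.39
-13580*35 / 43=-475300/43 = -11053.49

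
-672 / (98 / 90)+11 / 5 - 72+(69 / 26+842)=143517/910 = 157.71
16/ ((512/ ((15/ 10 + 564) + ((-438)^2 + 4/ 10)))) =1924099/320 = 6012.81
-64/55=-1.16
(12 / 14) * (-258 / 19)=-1548/133 = -11.64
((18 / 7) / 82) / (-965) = -9/276955 = 0.00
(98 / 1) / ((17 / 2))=196/17 = 11.53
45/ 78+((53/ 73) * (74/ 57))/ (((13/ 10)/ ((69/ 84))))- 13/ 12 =135049/1514604 = 0.09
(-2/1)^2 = 4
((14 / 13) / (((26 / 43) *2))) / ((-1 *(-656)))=301/221728 = 0.00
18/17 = 1.06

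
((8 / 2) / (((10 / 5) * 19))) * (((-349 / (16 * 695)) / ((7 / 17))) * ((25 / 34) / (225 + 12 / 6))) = -1745/67144784 = 0.00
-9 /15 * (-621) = 1863/5 = 372.60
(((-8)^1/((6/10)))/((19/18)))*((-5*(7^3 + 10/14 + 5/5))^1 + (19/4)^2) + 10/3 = 451285/21 = 21489.76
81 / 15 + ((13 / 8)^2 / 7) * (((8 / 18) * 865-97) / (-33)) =1406497/665280 = 2.11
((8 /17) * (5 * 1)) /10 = 4/17 = 0.24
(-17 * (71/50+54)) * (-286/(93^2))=6736301/216225 = 31.15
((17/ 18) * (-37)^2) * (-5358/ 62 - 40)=-91206887/558 = -163453.20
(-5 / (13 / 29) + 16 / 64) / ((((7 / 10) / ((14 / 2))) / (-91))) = 9922.50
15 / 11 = 1.36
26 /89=0.29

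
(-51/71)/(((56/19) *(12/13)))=-4199/15904 = -0.26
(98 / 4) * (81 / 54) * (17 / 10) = 2499/40 = 62.48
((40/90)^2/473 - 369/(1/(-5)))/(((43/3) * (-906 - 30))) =-70687501/514007208 = -0.14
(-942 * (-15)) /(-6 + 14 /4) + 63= -5589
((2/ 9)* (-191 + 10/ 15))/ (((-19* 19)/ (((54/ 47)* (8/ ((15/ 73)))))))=1333856/254505 = 5.24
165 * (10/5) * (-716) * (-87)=20556360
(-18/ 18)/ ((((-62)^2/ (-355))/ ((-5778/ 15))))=-68373/1922 = -35.57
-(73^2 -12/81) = -143879/27 = -5328.85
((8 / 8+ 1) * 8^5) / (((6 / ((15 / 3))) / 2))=327680/3 = 109226.67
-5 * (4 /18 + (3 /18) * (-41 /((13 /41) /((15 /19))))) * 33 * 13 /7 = 4106135/798 = 5145.53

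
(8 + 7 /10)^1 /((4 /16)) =174/5 = 34.80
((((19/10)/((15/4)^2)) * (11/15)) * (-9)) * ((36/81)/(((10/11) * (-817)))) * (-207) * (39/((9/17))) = -9840688/1209375 = -8.14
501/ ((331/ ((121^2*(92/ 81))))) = 224944324/8937 = 25170.00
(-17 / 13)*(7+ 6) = -17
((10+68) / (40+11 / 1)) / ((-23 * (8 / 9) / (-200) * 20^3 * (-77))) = -117/4817120 = 0.00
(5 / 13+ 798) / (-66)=-12.10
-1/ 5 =-0.20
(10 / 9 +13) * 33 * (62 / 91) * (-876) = -25291288/91 = -277926.24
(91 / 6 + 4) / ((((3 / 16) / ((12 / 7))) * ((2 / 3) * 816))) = 0.32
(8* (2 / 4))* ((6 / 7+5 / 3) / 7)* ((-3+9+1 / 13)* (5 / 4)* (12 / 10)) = 13.15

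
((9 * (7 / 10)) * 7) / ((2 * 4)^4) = 441/40960 = 0.01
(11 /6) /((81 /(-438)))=-803/81 = -9.91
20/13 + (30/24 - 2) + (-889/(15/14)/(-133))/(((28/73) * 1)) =252731/14820 = 17.05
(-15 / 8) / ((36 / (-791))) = 3955/96 = 41.20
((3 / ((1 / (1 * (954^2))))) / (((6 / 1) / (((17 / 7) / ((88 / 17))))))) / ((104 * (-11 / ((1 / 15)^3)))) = -2435403/44044000 = -0.06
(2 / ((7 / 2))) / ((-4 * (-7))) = 1/49 = 0.02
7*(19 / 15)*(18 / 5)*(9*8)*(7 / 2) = 201096/25 = 8043.84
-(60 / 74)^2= -900/1369 = -0.66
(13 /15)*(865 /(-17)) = -2249/51 = -44.10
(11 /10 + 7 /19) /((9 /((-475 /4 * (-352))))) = 6820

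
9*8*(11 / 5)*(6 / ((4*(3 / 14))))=5544/5 = 1108.80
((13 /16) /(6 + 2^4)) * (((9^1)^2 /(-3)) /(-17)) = 351/5984 = 0.06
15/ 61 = 0.25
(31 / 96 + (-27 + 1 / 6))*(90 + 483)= -486095/32 = -15190.47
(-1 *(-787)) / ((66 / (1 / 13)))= 787/858 = 0.92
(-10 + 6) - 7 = -11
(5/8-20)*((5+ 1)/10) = -93/8 = -11.62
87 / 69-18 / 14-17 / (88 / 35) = -96147/14168 = -6.79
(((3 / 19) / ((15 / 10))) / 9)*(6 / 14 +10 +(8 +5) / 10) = 821/5985 = 0.14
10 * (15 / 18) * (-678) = -5650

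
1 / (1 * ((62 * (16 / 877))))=877/992 = 0.88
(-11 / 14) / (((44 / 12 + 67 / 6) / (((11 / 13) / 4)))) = -0.01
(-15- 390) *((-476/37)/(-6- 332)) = -96390/6253 = -15.42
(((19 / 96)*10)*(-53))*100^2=-3146875/3 = -1048958.33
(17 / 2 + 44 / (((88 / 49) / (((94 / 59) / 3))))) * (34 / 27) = 129455/4779 = 27.09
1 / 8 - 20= -19.88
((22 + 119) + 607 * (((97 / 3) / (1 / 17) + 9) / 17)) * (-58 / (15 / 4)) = -237689336/765 = -310705.01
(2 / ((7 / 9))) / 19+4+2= 816/133 = 6.14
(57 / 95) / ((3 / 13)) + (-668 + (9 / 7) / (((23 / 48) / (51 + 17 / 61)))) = -1126869/2135 = -527.81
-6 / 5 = -1.20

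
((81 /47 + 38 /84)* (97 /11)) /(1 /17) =7082455/21714 = 326.17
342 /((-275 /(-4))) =1368/275 = 4.97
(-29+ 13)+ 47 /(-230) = -3727/230 = -16.20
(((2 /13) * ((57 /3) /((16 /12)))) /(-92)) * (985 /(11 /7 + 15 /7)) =-393015/62192 = -6.32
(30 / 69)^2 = 100/529 = 0.19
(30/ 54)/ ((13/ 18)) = 10/13 = 0.77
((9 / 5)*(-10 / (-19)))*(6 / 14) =54/133 = 0.41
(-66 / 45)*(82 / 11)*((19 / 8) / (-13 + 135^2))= -779/546360 = 0.00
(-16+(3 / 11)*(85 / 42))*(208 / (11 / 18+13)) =-4453488/18865 = -236.07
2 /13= 0.15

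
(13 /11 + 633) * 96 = 669696/11 = 60881.45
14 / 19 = 0.74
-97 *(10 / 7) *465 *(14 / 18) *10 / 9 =-1503500/27 = -55685.19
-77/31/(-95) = 77/2945 = 0.03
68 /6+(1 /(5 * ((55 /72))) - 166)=-127384/825 = -154.40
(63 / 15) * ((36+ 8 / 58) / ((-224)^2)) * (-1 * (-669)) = 2.02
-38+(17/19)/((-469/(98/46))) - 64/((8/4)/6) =-6734289/29279 = -230.00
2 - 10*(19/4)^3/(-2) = 34423/64 = 537.86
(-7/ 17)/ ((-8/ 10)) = 35/68 = 0.51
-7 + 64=57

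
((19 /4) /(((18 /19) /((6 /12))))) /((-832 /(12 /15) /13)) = -361/11520 = -0.03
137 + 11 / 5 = 696/5 = 139.20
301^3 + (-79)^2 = 27277142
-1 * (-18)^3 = 5832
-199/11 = -18.09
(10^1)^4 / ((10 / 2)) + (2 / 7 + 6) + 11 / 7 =14055/7 = 2007.86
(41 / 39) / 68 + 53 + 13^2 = 588785/2652 = 222.02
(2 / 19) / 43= 2/817 = 0.00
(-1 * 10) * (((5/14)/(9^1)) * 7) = -25/9 = -2.78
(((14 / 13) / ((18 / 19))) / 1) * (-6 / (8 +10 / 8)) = -0.74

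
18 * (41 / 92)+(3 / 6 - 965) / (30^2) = 95911/13800 = 6.95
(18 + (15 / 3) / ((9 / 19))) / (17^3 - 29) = 257/43956 = 0.01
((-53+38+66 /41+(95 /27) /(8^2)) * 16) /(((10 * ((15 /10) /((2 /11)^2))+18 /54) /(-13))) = 12282101/2010681 = 6.11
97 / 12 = 8.08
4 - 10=-6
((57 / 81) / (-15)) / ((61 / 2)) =-38/24705 = 0.00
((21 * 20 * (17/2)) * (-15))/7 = -7650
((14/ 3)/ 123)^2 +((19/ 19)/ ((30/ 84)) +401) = 274910039/680805 = 403.80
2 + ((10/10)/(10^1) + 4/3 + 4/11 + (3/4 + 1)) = 3661/660 = 5.55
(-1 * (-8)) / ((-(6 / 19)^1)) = -76/3 = -25.33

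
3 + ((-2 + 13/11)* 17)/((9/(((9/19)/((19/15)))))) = 9618/3971 = 2.42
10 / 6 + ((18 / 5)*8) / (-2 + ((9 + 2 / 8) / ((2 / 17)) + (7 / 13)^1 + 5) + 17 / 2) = 93551/47145 = 1.98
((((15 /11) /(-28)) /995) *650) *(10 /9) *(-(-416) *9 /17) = -2028000/260491 = -7.79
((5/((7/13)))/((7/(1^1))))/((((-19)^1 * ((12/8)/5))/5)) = -3250/2793 = -1.16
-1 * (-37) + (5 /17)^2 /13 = 139034/3757 = 37.01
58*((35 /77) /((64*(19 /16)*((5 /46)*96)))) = 667/20064 = 0.03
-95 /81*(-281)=26695/81 = 329.57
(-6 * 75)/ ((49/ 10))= -4500/49 = -91.84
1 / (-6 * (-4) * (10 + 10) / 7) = 7/480 = 0.01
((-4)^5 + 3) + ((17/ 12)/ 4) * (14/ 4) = -97897/96 = -1019.76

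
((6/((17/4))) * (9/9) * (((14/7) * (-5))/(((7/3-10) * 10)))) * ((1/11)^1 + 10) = 7992/4301 = 1.86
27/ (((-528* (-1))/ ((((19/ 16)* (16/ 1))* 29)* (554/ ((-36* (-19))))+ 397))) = 15179/352 = 43.12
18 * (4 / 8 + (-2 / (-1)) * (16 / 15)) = 237/5 = 47.40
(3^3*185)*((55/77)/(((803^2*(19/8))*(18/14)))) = 22200/12251371 = 0.00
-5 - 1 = -6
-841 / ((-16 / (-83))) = -69803/16 = -4362.69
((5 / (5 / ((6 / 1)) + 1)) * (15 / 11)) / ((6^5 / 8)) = 25/6534 = 0.00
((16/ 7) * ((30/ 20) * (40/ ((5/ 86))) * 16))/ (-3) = -88064/7 = -12580.57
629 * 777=488733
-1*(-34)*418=14212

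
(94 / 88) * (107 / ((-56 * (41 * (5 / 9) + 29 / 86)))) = -1946223/22041712 = -0.09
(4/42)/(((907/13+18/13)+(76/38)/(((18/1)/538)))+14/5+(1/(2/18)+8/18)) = 195/293153 = 0.00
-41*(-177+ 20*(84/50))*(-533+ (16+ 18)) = -14669103/5 = -2933820.60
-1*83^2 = -6889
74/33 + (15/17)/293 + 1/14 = 5331619/2301222 = 2.32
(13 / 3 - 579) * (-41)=70684/3 = 23561.33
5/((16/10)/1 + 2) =1.39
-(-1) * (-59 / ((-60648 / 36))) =177/5054 = 0.04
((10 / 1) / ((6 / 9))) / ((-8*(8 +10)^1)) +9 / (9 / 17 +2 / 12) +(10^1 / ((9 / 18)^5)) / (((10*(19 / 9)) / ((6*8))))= 47942663/64752 = 740.40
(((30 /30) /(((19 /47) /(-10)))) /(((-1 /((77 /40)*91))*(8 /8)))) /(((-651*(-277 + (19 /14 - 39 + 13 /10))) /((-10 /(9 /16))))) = -5987800/15855291 = -0.38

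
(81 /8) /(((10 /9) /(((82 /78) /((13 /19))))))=189297/13520 = 14.00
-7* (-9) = 63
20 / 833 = 0.02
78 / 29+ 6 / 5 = 564/145 = 3.89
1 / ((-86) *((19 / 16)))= -8/817 = -0.01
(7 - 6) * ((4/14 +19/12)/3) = 157/252 = 0.62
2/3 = 0.67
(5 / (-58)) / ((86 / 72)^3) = -116640/2305703 = -0.05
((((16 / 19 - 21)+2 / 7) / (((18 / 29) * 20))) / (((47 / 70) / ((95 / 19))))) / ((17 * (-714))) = 127745/130070808 = 0.00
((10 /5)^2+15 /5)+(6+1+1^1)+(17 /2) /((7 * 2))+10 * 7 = 2397/28 = 85.61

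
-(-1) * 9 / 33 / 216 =1/792 = 0.00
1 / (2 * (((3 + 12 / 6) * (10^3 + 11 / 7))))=7/70110 = 0.00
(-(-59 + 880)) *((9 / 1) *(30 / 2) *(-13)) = 1440855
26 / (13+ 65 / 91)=91/48 = 1.90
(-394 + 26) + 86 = -282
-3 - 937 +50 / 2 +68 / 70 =-31991/35 = -914.03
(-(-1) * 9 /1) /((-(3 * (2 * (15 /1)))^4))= -1/7290000 = 0.00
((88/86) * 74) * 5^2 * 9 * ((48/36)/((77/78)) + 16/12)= 13764000/301 = 45727.57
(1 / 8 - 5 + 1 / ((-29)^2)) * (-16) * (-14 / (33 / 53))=-4423804/2523 = -1753.39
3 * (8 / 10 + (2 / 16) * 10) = 6.15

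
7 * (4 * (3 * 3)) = 252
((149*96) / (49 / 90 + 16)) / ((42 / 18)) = 3862080/10423 = 370.53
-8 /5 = -1.60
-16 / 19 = -0.84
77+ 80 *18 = 1517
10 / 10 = 1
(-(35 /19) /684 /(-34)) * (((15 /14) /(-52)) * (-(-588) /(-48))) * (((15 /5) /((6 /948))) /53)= 96775/541234304 = 0.00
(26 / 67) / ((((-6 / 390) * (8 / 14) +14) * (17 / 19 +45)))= 112385/185963592 = 0.00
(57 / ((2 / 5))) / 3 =47.50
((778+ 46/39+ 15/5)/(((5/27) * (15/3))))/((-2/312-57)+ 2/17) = -11201436/754345 = -14.85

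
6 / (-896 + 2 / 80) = -0.01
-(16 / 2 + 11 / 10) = -91/10 = -9.10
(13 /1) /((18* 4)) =13/72 = 0.18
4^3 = 64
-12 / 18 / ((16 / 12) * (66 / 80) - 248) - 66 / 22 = -22201/7407 = -3.00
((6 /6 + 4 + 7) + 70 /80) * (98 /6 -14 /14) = 2369/12 = 197.42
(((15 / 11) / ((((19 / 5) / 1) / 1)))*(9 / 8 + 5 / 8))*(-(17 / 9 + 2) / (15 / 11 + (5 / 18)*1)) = -735/494 = -1.49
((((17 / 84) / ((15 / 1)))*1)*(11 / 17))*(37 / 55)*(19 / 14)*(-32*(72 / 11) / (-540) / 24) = 703/5457375 = 0.00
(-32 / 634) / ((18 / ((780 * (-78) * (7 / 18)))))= 66.34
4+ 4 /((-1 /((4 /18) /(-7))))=260/63 = 4.13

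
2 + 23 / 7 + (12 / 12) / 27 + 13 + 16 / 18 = 3631/189 = 19.21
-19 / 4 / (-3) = 19/12 = 1.58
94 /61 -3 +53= 51.54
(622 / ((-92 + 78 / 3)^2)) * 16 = 2.28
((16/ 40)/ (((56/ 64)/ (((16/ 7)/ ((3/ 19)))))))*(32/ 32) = 4864/735 = 6.62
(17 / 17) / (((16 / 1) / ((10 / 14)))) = 5/112 = 0.04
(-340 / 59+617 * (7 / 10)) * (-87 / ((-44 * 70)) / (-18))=-0.67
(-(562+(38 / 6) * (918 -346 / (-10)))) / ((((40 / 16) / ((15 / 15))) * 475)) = -197854/35625 = -5.55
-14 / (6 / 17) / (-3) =119/9 = 13.22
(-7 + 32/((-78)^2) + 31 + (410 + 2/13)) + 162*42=11009240/1521 = 7238.16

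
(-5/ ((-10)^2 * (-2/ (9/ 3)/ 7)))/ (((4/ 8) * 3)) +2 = 47/20 = 2.35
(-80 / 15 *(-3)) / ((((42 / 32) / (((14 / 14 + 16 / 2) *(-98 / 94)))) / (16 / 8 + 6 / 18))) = -12544/47 = -266.89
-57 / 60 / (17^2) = -19/5780 = 0.00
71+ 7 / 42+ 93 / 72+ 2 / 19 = 33089/456 = 72.56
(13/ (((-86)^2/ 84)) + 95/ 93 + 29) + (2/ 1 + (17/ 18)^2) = 613989979/18571356 = 33.06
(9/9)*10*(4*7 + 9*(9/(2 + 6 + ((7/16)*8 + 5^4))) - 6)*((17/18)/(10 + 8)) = 1197140/103113 = 11.61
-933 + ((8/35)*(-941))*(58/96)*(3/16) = -1072249/1120 = -957.37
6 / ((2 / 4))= 12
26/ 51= 0.51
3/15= 1/5 = 0.20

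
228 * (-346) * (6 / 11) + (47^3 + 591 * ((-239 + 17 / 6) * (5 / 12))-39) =685909/264 = 2598.14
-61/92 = -0.66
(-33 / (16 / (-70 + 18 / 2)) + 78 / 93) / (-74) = -62819/36704 = -1.71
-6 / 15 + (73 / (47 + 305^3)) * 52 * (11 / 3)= -42506813/106397520 = -0.40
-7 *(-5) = 35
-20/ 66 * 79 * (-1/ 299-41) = 9685400/9867 = 981.60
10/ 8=5/4 = 1.25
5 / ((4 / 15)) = 75/4 = 18.75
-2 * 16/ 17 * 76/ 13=-2432/221 = -11.00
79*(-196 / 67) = -15484/67 = -231.10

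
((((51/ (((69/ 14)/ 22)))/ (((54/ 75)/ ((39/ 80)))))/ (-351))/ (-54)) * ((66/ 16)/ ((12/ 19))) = 1367905/25754112 = 0.05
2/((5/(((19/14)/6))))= 19/210 = 0.09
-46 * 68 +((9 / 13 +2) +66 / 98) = -1990392/637 = -3124.63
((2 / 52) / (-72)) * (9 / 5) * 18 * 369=-6.39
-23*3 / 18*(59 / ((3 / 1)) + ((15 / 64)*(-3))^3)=-349441783/4718592 = -74.06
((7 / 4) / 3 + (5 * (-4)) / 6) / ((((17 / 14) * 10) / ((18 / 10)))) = -693/1700 = -0.41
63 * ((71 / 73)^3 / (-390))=-7516131/50572210 = -0.15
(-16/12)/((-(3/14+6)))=56/261 = 0.21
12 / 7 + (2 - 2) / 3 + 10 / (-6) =1/21 = 0.05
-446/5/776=-223/1940 = -0.11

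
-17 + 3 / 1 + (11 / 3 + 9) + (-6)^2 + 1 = 107/3 = 35.67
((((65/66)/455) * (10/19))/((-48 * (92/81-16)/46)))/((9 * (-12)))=-115/169099392 = 0.00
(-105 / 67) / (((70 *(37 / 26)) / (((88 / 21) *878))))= -57.88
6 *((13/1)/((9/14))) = 364/3 = 121.33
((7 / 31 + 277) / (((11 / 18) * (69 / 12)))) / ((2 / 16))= 4950144/7843 = 631.15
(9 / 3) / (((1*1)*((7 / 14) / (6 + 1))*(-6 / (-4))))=28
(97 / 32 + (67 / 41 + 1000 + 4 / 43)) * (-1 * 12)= -170053353/14104 = -12057.10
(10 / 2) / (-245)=-1/49 = -0.02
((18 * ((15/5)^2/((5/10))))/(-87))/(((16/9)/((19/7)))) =-4617/812 = -5.69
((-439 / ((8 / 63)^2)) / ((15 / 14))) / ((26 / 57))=-231738003/4160 = -55706.25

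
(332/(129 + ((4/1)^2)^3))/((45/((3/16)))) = 83/253500 = 0.00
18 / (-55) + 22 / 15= 188/165 = 1.14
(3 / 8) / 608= 3/4864 = 0.00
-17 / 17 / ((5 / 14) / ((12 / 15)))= -56/25 = -2.24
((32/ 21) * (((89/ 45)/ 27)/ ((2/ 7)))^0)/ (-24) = -4/63 = -0.06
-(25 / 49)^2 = -625/2401 = -0.26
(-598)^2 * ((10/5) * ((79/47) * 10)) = 565014320/47 = 12021581.28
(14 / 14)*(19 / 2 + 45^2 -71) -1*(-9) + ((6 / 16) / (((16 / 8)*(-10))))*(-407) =316821/160 = 1980.13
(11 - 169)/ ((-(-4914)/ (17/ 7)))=-1343/17199 = -0.08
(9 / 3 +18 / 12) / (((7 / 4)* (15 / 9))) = 54/35 = 1.54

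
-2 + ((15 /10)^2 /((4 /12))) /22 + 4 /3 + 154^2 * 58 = 1375527.64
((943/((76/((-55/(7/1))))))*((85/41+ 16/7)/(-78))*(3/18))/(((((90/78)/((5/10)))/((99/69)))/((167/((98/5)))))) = 14043865/2919616 = 4.81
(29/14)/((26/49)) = 3.90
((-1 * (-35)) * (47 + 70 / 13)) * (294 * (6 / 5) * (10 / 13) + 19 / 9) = 254232055/507 = 501443.90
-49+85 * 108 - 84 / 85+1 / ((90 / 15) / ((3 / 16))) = 9130.04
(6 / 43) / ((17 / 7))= 42/731 = 0.06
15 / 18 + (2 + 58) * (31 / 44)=2845/66 = 43.11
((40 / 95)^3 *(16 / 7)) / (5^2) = 8192/1200325 = 0.01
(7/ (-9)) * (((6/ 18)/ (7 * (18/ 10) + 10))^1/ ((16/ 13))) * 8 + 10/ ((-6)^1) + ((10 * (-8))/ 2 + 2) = -242501/6102 = -39.74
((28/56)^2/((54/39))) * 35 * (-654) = -49595/12 = -4132.92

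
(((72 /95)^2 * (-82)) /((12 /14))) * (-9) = 4463424/9025 = 494.56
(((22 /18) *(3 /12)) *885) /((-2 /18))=-9735/4 = -2433.75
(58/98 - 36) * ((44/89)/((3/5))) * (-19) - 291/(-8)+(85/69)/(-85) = 473984277/802424 = 590.69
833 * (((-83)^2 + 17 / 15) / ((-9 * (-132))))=21523054/4455 = 4831.21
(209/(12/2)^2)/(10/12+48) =209/1758 = 0.12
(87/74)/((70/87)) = 7569/5180 = 1.46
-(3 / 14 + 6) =-87/14 = -6.21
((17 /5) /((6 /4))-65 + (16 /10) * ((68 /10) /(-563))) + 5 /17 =-62.46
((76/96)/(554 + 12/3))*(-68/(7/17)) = -5491/23436 = -0.23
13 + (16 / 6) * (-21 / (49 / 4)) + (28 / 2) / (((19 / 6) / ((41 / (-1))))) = -22987/133 = -172.83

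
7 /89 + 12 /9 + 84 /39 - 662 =-2285425/3471 = -658.43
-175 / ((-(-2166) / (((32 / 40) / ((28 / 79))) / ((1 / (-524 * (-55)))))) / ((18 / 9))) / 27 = -11383900/29241 = -389.31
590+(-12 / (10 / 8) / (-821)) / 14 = 590.00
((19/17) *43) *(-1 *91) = -74347/17 = -4373.35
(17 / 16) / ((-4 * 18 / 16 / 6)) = -1.42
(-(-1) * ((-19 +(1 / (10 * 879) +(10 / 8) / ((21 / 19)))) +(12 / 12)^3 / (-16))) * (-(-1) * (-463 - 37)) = 220664225/24612 = 8965.72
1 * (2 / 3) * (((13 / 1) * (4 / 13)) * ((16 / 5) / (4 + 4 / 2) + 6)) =784/45 = 17.42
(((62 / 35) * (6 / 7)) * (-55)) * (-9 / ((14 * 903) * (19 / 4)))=24552/1961617 = 0.01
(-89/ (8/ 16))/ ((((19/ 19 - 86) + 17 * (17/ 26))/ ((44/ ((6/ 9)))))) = 305448/1921 = 159.00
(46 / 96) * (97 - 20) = 1771/48 = 36.90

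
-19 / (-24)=19/24 = 0.79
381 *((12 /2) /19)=2286/19 = 120.32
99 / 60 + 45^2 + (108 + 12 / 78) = 555049/260 = 2134.80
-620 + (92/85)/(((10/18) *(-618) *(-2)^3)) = -108561931/175100 = -620.00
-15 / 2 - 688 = -1391/2 = -695.50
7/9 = 0.78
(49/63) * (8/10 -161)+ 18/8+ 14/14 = -2427/20 = -121.35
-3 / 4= -0.75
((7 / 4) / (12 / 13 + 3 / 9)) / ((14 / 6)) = 117/196 = 0.60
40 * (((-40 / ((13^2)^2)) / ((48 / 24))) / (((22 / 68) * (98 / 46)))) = -625600/15394379 = -0.04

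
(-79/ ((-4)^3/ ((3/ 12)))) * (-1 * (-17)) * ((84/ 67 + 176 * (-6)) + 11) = -93917333/17152 = -5475.59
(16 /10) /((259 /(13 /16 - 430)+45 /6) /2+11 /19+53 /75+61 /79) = 235596960/810752899 = 0.29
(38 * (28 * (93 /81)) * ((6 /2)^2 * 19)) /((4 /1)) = 156674/3 = 52224.67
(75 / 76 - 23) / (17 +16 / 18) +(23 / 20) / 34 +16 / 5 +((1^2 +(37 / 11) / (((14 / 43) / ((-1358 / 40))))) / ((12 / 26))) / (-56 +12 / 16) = 9067171/576840 = 15.72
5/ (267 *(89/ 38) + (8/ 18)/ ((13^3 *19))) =3756870/469865807 = 0.01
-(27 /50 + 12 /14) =-489/350 = -1.40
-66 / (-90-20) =0.60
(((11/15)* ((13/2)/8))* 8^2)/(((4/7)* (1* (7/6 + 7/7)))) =154/5 = 30.80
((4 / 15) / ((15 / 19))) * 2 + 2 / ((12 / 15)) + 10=5929/450 = 13.18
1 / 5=0.20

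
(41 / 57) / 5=41/285 = 0.14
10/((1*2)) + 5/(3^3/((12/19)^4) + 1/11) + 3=11516632/1434299 = 8.03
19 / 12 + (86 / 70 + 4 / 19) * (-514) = -5890141/7980 = -738.11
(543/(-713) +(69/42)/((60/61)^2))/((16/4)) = 33653479/143740800 = 0.23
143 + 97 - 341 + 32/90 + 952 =38311/45 = 851.36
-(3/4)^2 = -9/16 = -0.56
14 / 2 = 7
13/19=0.68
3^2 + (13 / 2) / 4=10.62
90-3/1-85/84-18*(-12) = 25367/84 = 301.99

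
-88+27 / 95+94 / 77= -632711/7315 = -86.50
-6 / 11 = -0.55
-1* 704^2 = -495616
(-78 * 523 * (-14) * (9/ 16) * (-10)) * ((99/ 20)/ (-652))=127216089/5216 = 24389.59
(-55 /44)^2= 1.56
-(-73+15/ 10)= 143/2 = 71.50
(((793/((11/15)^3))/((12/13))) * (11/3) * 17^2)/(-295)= -223447575/28556 = -7824.89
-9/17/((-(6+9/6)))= 6/85 = 0.07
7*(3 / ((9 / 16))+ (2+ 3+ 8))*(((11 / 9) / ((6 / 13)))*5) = 275275/162 = 1699.23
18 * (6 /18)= 6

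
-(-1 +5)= -4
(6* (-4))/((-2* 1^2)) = 12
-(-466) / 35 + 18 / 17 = 8552/595 = 14.37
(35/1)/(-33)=-35/33 = -1.06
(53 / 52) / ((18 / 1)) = 53/936 = 0.06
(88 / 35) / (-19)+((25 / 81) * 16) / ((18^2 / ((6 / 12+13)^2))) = 15833/5985 = 2.65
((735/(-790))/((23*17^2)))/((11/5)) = -735/11552486 = 0.00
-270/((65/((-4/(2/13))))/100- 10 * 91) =10800/36401 = 0.30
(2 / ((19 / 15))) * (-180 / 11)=-25.84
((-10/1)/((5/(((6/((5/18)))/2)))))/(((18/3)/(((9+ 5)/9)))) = -28/5 = -5.60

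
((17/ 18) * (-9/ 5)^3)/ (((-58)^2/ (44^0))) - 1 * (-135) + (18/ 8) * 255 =596057373/841000 = 708.75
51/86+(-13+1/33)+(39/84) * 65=707305/39732 = 17.80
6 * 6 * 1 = 36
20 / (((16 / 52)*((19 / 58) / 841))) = 3170570/19 = 166872.11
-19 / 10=-1.90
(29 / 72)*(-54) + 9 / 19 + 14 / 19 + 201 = 13715/76 = 180.46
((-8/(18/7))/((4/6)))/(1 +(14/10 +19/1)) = -70/321 = -0.22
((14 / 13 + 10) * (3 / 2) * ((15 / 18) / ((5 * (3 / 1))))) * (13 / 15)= 4/5 = 0.80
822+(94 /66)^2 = 897367/1089 = 824.03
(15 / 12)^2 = 25/16 = 1.56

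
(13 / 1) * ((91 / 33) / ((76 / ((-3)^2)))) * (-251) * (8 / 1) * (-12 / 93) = 7126392/6479 = 1099.92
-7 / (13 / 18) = -126/13 = -9.69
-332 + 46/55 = -18214/55 = -331.16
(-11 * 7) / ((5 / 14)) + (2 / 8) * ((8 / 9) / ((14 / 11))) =-215.43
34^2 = 1156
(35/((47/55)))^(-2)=2209/3705625 = 0.00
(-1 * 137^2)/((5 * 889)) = -4.22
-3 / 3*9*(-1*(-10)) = -90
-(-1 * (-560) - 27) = -533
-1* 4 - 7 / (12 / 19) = -181/12 = -15.08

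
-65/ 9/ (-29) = 65/261 = 0.25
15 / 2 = 7.50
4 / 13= 0.31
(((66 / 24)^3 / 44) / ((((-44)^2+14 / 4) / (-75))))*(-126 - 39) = 166375/55168 = 3.02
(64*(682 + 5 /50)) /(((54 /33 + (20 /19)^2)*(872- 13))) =433379056/23403455 = 18.52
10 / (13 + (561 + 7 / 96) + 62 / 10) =4800/278531 = 0.02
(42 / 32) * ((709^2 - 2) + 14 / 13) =137231661/208 = 659767.60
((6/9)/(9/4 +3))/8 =1/63 = 0.02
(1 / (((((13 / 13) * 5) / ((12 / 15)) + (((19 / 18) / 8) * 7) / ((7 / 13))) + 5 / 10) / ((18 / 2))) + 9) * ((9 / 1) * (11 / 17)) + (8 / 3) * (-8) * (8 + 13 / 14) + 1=-56953724/435183 = -130.87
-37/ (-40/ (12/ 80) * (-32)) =-111/25600 = 0.00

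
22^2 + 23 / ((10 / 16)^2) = 13572/25 = 542.88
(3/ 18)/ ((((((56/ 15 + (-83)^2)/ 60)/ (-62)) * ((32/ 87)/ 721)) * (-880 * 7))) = 4166865/145574528 = 0.03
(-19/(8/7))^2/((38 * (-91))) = -133/1664 = -0.08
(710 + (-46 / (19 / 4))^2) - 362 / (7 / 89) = -9599536/2527 = -3798.79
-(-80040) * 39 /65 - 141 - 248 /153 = 7325851/153 = 47881.38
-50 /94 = -0.53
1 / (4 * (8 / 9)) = 9/32 = 0.28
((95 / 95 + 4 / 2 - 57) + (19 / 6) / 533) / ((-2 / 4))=172673/1599 = 107.99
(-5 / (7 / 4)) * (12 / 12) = -2.86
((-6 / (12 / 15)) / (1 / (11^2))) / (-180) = 5.04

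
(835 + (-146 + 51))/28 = 185/7 = 26.43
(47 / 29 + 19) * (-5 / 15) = -598/87 = -6.87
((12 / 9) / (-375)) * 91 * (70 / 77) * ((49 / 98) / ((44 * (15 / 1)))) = -91/408375 = 0.00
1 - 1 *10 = -9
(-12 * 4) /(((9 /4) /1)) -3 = -73/3 = -24.33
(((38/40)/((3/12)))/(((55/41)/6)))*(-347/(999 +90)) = -540626/99825 = -5.42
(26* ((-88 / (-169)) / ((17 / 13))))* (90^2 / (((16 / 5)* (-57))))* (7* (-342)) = 18711000/17 = 1100647.06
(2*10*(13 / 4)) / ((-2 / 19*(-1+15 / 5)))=-1235/4 = -308.75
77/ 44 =7/4 = 1.75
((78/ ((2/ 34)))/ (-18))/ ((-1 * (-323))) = -13/57 = -0.23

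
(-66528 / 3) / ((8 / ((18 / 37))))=-49896/37 = -1348.54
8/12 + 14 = 44/3 = 14.67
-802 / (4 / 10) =-2005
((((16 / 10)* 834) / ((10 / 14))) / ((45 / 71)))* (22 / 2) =12158608/375 = 32422.95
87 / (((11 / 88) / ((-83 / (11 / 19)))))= -1097592/11 = -99781.09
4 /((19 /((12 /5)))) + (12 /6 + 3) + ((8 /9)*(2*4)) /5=5923/855 = 6.93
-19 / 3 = -6.33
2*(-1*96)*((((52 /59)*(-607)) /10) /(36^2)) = 7.93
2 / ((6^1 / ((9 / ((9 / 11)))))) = 11/3 = 3.67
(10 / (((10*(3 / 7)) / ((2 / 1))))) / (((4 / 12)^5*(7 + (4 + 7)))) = 63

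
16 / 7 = 2.29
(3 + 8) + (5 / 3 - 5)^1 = 23/3 = 7.67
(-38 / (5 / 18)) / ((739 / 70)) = -12.96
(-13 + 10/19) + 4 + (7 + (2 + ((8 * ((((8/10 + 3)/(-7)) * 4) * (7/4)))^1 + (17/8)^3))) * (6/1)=-1928563/24320 = -79.30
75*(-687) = -51525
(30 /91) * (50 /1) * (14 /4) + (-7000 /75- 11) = -1819/39 = -46.64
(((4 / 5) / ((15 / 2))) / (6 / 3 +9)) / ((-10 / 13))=-52/4125 = -0.01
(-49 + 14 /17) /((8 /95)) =-77805/136 = -572.10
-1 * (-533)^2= -284089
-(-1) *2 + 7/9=25/9 = 2.78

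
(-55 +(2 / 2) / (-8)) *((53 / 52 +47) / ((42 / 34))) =-891429/416 = -2142.86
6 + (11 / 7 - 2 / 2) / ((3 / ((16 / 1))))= 190/21 = 9.05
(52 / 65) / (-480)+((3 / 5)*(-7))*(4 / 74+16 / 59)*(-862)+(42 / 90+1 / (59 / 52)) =514684619/436600 = 1178.85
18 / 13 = 1.38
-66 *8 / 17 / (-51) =176/289 = 0.61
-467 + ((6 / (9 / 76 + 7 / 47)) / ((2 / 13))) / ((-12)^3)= -64233449/137520 = -467.08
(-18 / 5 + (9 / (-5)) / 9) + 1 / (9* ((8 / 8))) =-166/45 = -3.69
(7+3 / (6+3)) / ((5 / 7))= 10.27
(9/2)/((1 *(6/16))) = 12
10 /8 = 5/4 = 1.25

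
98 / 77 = 14/11 = 1.27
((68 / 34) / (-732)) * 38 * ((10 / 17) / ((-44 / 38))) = 0.05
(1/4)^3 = 1/64 = 0.02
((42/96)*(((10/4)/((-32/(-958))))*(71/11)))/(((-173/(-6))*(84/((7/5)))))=0.12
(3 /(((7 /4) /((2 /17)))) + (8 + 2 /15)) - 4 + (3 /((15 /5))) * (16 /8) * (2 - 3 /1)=2.34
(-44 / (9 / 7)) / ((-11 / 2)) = 56/9 = 6.22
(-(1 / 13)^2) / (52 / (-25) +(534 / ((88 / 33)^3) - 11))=-6400/16310697 = 0.00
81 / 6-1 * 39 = -51/2 = -25.50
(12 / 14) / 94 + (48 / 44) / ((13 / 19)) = 75441/47047 = 1.60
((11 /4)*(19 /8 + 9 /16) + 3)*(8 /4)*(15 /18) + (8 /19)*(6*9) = 150299/3648 = 41.20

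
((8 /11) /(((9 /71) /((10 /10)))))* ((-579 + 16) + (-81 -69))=-4090.75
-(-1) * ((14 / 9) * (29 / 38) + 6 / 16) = 2137/1368 = 1.56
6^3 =216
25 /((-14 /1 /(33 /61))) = -825/854 = -0.97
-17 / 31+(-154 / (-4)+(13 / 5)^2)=69303/1550 = 44.71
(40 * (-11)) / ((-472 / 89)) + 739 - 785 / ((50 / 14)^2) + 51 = 5984238/7375 = 811.42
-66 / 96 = -11/16 = -0.69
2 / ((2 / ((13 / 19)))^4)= 0.03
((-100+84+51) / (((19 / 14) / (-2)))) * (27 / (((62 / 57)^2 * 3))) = -377055/961 = -392.36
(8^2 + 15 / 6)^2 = 17689/4 = 4422.25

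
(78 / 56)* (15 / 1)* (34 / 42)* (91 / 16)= 43095/448 = 96.19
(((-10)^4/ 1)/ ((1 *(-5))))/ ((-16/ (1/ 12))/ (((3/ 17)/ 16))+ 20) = 0.12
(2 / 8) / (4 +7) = 1/44 = 0.02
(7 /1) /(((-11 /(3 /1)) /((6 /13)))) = -126/143 = -0.88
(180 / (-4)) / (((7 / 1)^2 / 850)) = -38250/49 = -780.61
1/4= 0.25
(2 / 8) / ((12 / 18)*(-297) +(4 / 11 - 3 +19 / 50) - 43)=-275/267582 = 0.00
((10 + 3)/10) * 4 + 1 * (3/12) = 109/20 = 5.45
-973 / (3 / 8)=-7784/3 = -2594.67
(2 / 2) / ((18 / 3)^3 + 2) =1/218 = 0.00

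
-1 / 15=-0.07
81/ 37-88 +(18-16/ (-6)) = -7231/111 = -65.14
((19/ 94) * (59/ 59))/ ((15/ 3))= 19/470 = 0.04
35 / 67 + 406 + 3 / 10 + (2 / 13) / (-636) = 281701961/692445 = 406.82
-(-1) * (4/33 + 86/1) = 2842/33 = 86.12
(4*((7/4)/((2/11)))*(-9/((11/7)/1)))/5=-441/10 = -44.10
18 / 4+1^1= 11/2 = 5.50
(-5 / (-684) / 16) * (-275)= -1375/10944 = -0.13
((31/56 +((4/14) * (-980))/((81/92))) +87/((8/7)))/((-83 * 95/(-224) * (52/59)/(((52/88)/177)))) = -547373/21076605 = -0.03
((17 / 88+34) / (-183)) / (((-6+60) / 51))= -17051/96624 = -0.18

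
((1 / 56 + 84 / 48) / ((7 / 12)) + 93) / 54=1.78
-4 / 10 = -2/5 = -0.40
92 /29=3.17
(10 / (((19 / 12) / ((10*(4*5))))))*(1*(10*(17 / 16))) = 255000/19 = 13421.05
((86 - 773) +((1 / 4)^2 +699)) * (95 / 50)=3667/160 = 22.92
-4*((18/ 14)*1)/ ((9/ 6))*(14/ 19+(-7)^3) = 22296/19 = 1173.47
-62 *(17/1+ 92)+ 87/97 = -655439/97 = -6757.10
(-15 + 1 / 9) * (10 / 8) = -335/18 = -18.61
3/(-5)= -3/5 = -0.60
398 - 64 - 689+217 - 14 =-152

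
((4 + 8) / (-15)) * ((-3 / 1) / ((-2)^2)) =3/5 = 0.60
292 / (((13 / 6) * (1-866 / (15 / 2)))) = -26280/22321 = -1.18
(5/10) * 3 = 3/2 = 1.50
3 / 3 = 1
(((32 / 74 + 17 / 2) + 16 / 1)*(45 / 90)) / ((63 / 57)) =11685/1036 = 11.28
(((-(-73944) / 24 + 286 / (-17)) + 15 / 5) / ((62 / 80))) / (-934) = -33640/7939 = -4.24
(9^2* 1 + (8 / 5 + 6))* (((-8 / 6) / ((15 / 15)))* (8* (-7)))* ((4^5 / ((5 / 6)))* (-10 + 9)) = -203227136/25 = -8129085.44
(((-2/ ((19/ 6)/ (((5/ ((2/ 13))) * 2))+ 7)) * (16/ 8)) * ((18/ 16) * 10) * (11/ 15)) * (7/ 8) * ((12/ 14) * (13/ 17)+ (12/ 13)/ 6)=-154935/46733 = -3.32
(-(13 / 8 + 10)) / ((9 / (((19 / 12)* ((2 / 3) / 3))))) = -589/1296 = -0.45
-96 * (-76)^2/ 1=-554496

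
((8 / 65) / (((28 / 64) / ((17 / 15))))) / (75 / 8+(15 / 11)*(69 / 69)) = 191488/6449625 = 0.03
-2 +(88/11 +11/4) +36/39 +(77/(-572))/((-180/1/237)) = 30733/3120 = 9.85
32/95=0.34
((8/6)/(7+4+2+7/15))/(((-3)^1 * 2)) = -5/303 = -0.02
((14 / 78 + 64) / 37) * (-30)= -25030/481 = -52.04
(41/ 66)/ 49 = 41/3234 = 0.01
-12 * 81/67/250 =-486/8375 = -0.06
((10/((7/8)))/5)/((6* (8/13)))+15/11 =458/231 = 1.98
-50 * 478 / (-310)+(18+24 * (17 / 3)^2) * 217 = 15923252/93 = 171217.76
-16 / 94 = -8/47 = -0.17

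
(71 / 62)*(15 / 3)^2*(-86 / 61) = -40.36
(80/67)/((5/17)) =272/67 = 4.06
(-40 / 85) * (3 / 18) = -4/51 = -0.08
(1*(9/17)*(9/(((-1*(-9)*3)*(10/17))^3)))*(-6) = -289/40500 = -0.01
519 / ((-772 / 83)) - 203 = -199793/772 = -258.80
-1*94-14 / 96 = -4519/48 = -94.15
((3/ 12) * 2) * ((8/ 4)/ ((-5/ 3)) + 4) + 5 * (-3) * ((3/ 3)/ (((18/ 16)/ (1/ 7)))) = -53/105 = -0.50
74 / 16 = 37/8 = 4.62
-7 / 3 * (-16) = 112/3 = 37.33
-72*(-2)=144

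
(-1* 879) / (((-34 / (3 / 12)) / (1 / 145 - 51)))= -3249663/9860 = -329.58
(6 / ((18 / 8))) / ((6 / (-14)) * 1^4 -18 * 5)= -56/1899 = -0.03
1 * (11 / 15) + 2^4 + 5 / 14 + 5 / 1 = 4639/210 = 22.09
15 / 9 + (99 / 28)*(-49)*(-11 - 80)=15767.42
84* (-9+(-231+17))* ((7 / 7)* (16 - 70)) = 1011528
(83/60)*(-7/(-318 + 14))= 581/18240 = 0.03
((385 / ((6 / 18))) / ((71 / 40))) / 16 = 5775/142 = 40.67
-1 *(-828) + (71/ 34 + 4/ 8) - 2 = 14086/17 = 828.59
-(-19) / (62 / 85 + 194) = 1615/16552 = 0.10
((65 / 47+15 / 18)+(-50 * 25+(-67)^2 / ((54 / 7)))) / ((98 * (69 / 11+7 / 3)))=-9294967/11772936 = -0.79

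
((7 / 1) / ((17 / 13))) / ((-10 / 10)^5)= -91/17 = -5.35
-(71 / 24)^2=-5041/576 = -8.75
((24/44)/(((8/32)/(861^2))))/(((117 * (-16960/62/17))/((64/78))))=-347267704/492635 = -704.92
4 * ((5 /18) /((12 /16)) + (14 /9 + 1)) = 316/27 = 11.70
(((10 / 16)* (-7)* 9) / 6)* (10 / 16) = -525/128 = -4.10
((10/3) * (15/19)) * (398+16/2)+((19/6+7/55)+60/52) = 87449539/81510 = 1072.87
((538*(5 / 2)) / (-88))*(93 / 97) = -125085/8536 = -14.65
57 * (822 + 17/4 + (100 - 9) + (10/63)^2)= 52284.69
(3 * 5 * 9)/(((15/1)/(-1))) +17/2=-1/2 = -0.50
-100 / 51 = -1.96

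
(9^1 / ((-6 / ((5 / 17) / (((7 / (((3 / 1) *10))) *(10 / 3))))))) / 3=-45/238 = -0.19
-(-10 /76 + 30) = -1135/38 = -29.87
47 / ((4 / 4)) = 47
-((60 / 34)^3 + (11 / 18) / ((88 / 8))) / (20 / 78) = -6381869/294780 = -21.65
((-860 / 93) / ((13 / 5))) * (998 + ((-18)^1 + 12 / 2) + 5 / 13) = -55138900/15717 = -3508.23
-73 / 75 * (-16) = 1168/75 = 15.57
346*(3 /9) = 346/3 = 115.33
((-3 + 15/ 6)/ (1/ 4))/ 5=-2/5 = -0.40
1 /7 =0.14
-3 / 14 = -0.21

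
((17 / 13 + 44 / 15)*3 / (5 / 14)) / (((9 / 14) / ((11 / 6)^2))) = 4903283/26325 = 186.26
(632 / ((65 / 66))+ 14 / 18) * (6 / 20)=375863/1950 = 192.75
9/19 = 0.47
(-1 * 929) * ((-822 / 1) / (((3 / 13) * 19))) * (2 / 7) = 6618196/133 = 49760.87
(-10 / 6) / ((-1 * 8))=5/24 = 0.21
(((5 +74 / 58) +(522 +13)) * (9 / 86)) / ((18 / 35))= 549395/4988 = 110.14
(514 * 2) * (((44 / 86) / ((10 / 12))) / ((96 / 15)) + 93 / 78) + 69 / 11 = 16363489/12298 = 1330.58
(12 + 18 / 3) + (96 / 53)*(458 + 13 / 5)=225858/265 = 852.29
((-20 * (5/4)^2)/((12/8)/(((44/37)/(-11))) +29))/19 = -250/2299 = -0.11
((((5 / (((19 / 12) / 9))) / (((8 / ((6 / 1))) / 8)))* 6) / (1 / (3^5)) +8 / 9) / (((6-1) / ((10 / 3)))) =85030864/513 = 165752.17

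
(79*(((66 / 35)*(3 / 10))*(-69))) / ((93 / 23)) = -762.64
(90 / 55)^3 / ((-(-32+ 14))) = 324/1331 = 0.24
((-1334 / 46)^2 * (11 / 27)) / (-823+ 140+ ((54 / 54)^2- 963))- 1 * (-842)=37388179/44415 = 841.79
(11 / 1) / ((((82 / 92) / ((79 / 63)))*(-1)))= -39974/2583 = -15.48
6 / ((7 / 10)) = 60/7 = 8.57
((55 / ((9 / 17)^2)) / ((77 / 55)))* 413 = 4689025/81 = 57889.20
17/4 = 4.25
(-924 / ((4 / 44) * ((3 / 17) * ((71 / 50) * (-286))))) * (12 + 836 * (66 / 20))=392955.28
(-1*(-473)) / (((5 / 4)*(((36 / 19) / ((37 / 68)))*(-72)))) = -332519/220320 = -1.51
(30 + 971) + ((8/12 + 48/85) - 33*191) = -1351696/255 = -5300.77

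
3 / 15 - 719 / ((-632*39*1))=28243/123240 = 0.23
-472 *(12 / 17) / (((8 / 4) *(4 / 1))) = -708/17 = -41.65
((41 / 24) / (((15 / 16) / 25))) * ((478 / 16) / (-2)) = -48995/72 = -680.49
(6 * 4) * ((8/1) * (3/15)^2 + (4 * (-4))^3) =-2457408/25 = -98296.32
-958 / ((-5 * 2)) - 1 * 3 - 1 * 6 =434/5 = 86.80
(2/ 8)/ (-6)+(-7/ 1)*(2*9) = -3025/24 = -126.04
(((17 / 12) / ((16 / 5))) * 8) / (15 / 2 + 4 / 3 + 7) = 17/76 = 0.22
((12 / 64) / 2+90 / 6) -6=291/32 = 9.09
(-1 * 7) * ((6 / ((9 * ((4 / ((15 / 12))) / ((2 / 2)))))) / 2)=-35/48 = -0.73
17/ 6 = 2.83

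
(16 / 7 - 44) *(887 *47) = -12173188/7 = -1739026.86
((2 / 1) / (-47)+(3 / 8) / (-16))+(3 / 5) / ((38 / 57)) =25087/30080 = 0.83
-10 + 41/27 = -229/27 = -8.48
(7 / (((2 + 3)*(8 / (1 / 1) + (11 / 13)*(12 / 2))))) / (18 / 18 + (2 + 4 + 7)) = 13/1700 = 0.01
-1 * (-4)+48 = 52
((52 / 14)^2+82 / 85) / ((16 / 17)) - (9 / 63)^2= 30699/1960 = 15.66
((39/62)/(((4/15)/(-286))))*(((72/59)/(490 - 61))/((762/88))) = -51480/232283 = -0.22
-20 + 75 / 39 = -235/13 = -18.08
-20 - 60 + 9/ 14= -1111/14 = -79.36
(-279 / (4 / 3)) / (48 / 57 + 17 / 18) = -143127/1222 = -117.13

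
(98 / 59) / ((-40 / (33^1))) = -1617/1180 = -1.37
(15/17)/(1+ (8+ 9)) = 5/102 = 0.05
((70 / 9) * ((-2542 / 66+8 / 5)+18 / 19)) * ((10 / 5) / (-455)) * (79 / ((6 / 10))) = 35631844/220077 = 161.91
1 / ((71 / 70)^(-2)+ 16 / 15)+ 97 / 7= 15482437/1079092 = 14.35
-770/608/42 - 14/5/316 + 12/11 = 8336561/7925280 = 1.05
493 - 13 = 480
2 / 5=0.40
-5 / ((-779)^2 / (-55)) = 275/606841 = 0.00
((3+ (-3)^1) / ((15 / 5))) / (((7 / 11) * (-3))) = 0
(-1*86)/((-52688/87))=3741/26344 = 0.14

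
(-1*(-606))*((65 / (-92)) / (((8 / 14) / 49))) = -6755385/184 = -36714.05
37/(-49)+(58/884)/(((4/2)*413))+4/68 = -104661/150332 = -0.70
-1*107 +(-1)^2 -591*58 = -34384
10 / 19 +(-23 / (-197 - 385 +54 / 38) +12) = 2633681/209589 = 12.57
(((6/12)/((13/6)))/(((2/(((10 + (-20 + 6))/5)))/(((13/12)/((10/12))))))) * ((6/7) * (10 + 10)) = -72/35 = -2.06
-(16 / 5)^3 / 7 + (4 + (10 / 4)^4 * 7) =3818589/14000 = 272.76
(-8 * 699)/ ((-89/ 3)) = 16776/89 = 188.49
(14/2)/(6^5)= 7/7776 = 0.00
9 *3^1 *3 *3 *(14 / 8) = 1701/4 = 425.25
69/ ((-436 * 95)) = -69/41420 = 0.00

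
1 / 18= 0.06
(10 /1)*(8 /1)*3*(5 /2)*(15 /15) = 600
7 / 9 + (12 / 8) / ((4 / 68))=473/18 = 26.28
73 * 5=365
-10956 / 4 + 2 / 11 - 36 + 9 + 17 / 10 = -2764.12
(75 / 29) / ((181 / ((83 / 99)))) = 2075/173217 = 0.01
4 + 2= 6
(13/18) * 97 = 1261/18 = 70.06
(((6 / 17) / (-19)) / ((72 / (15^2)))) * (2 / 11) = -75/7106 = -0.01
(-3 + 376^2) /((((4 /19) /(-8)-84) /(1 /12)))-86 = -226.21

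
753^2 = 567009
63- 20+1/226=9719/226 = 43.00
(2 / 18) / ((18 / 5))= 0.03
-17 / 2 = -8.50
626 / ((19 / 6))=3756/19 = 197.68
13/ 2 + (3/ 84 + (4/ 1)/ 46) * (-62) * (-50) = 124543/322 = 386.78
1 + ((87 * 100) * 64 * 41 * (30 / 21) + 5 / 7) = 228288012/7 = 32612573.14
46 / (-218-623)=-46/841 = -0.05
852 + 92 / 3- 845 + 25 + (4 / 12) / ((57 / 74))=10790/171 = 63.10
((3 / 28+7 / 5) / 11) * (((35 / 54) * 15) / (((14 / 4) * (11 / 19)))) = 20045/30492 = 0.66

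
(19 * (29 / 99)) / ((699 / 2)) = 1102/69201 = 0.02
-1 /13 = -0.08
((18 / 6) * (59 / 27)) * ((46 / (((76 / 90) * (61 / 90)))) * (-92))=-56179800/1159 = -48472.65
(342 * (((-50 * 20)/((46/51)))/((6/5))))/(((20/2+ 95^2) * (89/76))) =-110466000/3698929 = -29.86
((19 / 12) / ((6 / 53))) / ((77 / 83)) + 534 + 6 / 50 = 549.20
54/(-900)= -3/50 = -0.06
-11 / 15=-0.73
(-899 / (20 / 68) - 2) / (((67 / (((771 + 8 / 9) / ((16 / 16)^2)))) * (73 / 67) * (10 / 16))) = -849923768/16425 = -51745.74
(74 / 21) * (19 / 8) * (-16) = -2812/21 = -133.90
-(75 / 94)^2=-5625/8836 = -0.64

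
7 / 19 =0.37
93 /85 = 1.09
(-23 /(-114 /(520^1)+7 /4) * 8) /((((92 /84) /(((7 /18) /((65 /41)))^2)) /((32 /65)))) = -73802624/22700925 = -3.25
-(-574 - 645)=1219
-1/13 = -0.08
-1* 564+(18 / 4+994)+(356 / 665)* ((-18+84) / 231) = 4046619/9310 = 434.65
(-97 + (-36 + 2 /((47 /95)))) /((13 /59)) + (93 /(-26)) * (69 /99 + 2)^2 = -271157771/443586 = -611.29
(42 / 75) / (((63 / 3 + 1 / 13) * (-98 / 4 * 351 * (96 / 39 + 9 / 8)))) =-208/241452225 = 0.00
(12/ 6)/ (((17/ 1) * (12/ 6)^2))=1/34 = 0.03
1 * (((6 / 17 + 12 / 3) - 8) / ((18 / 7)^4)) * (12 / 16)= -74431/1189728 = -0.06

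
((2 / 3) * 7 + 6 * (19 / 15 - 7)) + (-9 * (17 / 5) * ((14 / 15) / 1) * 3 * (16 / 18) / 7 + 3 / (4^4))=-779551/19200 = -40.60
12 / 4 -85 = -82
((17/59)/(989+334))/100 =17/7805700 = 0.00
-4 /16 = -1/4 = -0.25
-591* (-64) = 37824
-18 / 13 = -1.38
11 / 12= 0.92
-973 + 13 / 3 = -2906/3 = -968.67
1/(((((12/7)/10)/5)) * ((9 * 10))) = 35/108 = 0.32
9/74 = 0.12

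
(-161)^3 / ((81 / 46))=-191970926/81 = -2370011.43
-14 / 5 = -2.80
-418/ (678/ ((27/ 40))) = -1881/4520 = -0.42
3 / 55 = 0.05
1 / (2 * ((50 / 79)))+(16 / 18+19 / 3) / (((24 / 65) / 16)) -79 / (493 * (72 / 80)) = 417399569/1331100 = 313.57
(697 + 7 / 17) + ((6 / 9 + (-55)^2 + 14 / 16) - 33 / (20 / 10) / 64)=24308285/6528 = 3723.70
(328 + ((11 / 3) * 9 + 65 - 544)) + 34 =-84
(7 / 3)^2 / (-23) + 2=365/207 = 1.76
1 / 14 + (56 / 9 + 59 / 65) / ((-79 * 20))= 432953/6470100 = 0.07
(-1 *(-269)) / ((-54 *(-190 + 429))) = -269/12906 = -0.02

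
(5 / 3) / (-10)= -1/6 = -0.17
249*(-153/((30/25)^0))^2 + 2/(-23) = 134063341/23 = 5828840.91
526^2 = 276676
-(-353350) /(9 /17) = 6006950/9 = 667438.89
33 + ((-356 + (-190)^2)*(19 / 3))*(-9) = -2037375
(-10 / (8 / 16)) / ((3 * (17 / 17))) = -20/3 = -6.67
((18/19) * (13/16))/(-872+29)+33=33.00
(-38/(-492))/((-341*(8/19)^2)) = -6859/5368704 = 0.00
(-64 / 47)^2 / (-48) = -256/6627 = -0.04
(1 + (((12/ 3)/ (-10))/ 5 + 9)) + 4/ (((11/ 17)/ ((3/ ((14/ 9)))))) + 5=51671/1925 = 26.84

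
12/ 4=3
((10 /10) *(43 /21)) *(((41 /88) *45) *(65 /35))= 343785/4312 = 79.73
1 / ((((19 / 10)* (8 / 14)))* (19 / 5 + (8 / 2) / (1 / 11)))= 175/9082 = 0.02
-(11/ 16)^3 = -1331/4096 = -0.32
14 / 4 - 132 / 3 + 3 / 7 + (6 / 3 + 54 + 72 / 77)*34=291941/154 = 1895.72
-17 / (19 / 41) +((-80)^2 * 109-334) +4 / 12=39742090/57 = 697229.65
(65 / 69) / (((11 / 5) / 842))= 273650/759 = 360.54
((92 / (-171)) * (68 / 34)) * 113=-20792/171 = -121.59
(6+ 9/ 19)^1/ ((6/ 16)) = 328/19 = 17.26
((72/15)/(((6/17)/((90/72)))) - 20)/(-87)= 1/29 = 0.03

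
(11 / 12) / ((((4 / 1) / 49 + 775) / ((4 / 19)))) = 539/2164803 = 0.00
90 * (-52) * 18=-84240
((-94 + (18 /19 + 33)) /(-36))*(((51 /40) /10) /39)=19397/3556800 = 0.01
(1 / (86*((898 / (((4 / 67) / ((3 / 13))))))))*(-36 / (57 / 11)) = -572/24577811 = 0.00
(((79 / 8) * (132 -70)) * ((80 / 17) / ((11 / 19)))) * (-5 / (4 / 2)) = -2326550/187 = -12441.44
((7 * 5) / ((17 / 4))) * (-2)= -280/17 = -16.47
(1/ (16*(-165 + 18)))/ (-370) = 1/870240 = 0.00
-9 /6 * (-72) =108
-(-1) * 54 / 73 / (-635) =-54/46355 = 0.00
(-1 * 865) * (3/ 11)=-2595/11 = -235.91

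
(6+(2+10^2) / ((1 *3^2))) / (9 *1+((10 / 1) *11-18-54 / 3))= 52/249 = 0.21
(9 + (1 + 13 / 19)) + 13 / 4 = 1059/76 = 13.93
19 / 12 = 1.58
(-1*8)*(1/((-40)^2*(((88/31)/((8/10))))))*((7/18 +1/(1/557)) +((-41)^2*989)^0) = -0.79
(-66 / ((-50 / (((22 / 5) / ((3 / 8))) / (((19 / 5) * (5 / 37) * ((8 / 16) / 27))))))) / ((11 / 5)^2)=31968/95 = 336.51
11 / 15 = 0.73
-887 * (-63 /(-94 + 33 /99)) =-167643/281 = -596.59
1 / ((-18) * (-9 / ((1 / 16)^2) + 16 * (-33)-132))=1/53352 = 0.00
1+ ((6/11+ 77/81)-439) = -388925/891 = -436.50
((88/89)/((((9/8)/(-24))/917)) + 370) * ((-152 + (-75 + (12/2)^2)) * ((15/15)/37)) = 967559014/9879 = 97940.99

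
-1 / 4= -0.25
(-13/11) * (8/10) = -52/55 = -0.95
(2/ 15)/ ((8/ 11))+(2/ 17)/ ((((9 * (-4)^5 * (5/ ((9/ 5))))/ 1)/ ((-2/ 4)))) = 239363/1305600 = 0.18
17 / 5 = 3.40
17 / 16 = 1.06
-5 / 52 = -0.10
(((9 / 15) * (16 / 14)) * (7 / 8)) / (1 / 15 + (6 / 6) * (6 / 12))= 18/17 = 1.06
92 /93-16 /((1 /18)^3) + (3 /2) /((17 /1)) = -295049137/3162 = -93310.92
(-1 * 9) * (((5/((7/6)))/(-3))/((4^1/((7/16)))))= 45/32 = 1.41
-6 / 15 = -2/5 = -0.40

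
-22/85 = -0.26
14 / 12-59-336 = -2363/6 = -393.83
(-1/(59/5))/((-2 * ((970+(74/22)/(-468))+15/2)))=12870/296895847 = 0.00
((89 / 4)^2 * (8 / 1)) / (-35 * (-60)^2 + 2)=-7921/251996 = -0.03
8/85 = 0.09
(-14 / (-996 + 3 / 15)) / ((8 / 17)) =595/19916 = 0.03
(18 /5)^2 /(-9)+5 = 3.56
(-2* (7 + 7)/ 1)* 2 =-56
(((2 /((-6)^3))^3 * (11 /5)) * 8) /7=-11/5511240 = 0.00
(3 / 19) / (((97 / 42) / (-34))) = -4284/1843 = -2.32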